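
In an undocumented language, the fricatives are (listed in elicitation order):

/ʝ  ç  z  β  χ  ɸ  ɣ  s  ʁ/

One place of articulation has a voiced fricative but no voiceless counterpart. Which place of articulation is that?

velar

Voiceless: /ɸ/ (bilabial), /s/ (alveolar), /ç/ (palatal), /χ/ (uvular).
Voiced: /β/ (bilabial), /z/ (alveolar), /ʝ/ (palatal), /ɣ/ (velar), /ʁ/ (uvular).
Every place of articulation has a voiceless member except velar, where /x/ would be expected.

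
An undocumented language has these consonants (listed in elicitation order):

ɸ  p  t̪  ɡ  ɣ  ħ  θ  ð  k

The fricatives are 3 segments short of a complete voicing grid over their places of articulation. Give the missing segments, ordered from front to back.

place of articulation  voiceless  voiced  
bilabial          ɸ         —       
dental            θ         ð       
velar             —         ɣ       
pharyngeal        ħ         —       
Gaps, from front to back: bilabial lacks voiced (/β/); velar lacks voiceless (/x/); pharyngeal lacks voiced (/ʕ/).

/β/, /x/, /ʕ/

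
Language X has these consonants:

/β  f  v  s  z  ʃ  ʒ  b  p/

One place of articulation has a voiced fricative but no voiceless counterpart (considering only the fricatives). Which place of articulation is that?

bilabial: voiceless —, voiced /β/.
labiodental: voiceless /f/, voiced /v/.
alveolar: voiceless /s/, voiced /z/.
postalveolar: voiceless /ʃ/, voiced /ʒ/.
Every place of articulation has a voiceless member except bilabial, where /ɸ/ would be expected.

bilabial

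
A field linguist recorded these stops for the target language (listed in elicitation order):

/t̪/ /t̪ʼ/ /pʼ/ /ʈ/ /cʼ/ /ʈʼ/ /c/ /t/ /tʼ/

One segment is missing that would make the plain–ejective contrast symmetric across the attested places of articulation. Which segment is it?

bilabial: plain —, ejective /pʼ/.
dental: plain /t̪/, ejective /t̪ʼ/.
alveolar: plain /t/, ejective /tʼ/.
retroflex: plain /ʈ/, ejective /ʈʼ/.
palatal: plain /c/, ejective /cʼ/.
The bilabial row has no plain member, so the gap is the plain bilabial stop /p/.

/p/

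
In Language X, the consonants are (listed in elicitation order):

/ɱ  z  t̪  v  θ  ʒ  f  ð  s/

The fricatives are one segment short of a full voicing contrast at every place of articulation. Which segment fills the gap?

Voiceless: /f/ (labiodental), /θ/ (dental), /s/ (alveolar).
Voiced: /v/ (labiodental), /ð/ (dental), /z/ (alveolar), /ʒ/ (postalveolar).
The postalveolar row has no voiceless member, so the gap is the voiceless postalveolar fricative /ʃ/.

/ʃ/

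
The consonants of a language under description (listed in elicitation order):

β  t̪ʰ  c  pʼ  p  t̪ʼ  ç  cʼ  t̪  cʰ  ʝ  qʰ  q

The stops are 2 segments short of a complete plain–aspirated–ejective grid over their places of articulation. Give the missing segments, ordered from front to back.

/pʰ/, /qʼ/

bilabial: plain /p/, aspirated —, ejective /pʼ/.
dental: plain /t̪/, aspirated /t̪ʰ/, ejective /t̪ʼ/.
palatal: plain /c/, aspirated /cʰ/, ejective /cʼ/.
uvular: plain /q/, aspirated /qʰ/, ejective —.
Gaps, from front to back: bilabial lacks aspirated (/pʰ/); uvular lacks ejective (/qʼ/).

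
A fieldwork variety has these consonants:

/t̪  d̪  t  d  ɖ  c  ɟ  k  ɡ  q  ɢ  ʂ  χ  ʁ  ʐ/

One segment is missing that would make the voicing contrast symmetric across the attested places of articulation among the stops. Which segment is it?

/ʈ/

Voiceless: /t̪/ (dental), /t/ (alveolar), /c/ (palatal), /k/ (velar), /q/ (uvular).
Voiced: /d̪/ (dental), /d/ (alveolar), /ɖ/ (retroflex), /ɟ/ (palatal), /ɡ/ (velar), /ɢ/ (uvular).
The retroflex row has no voiceless member, so the gap is the voiceless retroflex stop /ʈ/.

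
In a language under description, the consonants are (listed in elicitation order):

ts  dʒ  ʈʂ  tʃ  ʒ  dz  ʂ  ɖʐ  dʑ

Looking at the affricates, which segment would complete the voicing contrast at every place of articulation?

/tɕ/

place of articulation  voiceless  voiced  
alveolar          ts        dz      
postalveolar      tʃ        dʒ      
retroflex         ʈʂ        ɖʐ      
alveolo-palatal   —         dʑ      
The alveolo-palatal row has no voiceless member, so the gap is the voiceless alveolo-palatal affricate /tɕ/.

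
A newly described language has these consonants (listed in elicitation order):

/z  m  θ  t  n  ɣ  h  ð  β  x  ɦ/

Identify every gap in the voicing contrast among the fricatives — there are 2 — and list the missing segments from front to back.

Voiceless: /θ/ (dental), /x/ (velar), /h/ (glottal).
Voiced: /β/ (bilabial), /ð/ (dental), /z/ (alveolar), /ɣ/ (velar), /ɦ/ (glottal).
Gaps, from front to back: bilabial lacks voiceless (/ɸ/); alveolar lacks voiceless (/s/).

/ɸ/, /s/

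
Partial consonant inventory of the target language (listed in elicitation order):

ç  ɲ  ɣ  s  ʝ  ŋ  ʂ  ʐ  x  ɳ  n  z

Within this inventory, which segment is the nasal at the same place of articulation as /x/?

/x/ is a voiceless velar fricative.
The nasal at the same place is a velar nasal — in this inventory, /ŋ/.

/ŋ/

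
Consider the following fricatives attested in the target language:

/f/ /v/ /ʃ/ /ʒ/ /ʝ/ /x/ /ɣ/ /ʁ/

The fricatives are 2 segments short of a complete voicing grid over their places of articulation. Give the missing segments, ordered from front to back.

/ç/, /χ/

labiodental: voiceless /f/, voiced /v/.
postalveolar: voiceless /ʃ/, voiced /ʒ/.
palatal: voiceless —, voiced /ʝ/.
velar: voiceless /x/, voiced /ɣ/.
uvular: voiceless —, voiced /ʁ/.
Gaps, from front to back: palatal lacks voiceless (/ç/); uvular lacks voiceless (/χ/).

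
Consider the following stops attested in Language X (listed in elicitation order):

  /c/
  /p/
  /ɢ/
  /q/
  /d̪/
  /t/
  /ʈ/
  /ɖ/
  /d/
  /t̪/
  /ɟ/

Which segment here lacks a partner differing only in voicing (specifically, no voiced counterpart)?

Dental: /t̪/ ~ /d̪/
Alveolar: /t/ ~ /d/
Retroflex: /ʈ/ ~ /ɖ/
Palatal: /c/ ~ /ɟ/
Uvular: /q/ ~ /ɢ/
Bilabial: only /p/ (voiceless); no voiced partner.
So /p/ is the unpaired segment.

/p/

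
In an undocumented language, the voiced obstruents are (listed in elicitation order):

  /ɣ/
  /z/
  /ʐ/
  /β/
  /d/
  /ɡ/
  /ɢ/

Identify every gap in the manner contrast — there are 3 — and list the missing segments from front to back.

/b/, /ɖ/, /ʁ/

bilabial: stop —, fricative /β/.
alveolar: stop /d/, fricative /z/.
retroflex: stop —, fricative /ʐ/.
velar: stop /ɡ/, fricative /ɣ/.
uvular: stop /ɢ/, fricative —.
Gaps, from front to back: bilabial lacks stop (/b/); retroflex lacks stop (/ɖ/); uvular lacks fricative (/ʁ/).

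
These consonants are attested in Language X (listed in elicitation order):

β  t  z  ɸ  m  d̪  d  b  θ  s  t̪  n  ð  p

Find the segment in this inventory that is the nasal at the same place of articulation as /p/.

/m/

/p/ is a voiceless bilabial stop.
The nasal at the same place is a bilabial nasal — in this inventory, /m/.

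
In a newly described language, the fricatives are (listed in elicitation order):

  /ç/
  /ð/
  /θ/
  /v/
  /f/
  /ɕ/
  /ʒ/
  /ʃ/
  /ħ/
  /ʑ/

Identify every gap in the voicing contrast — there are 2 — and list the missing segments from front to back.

/ʝ/, /ʕ/

Voiceless: /f/ (labiodental), /θ/ (dental), /ʃ/ (postalveolar), /ɕ/ (alveolo-palatal), /ç/ (palatal), /ħ/ (pharyngeal).
Voiced: /v/ (labiodental), /ð/ (dental), /ʒ/ (postalveolar), /ʑ/ (alveolo-palatal).
Gaps, from front to back: palatal lacks voiced (/ʝ/); pharyngeal lacks voiced (/ʕ/).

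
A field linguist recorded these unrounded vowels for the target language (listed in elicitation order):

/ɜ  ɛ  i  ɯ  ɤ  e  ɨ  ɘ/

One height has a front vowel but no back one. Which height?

Front: /i/ (high), /e/ (high-mid), /ɛ/ (low-mid).
Central: /ɨ/ (high), /ɘ/ (high-mid), /ɜ/ (low-mid).
Back: /ɯ/ (high), /ɤ/ (high-mid).
Every height has a back member except low-mid, where /ʌ/ would be expected.

low-mid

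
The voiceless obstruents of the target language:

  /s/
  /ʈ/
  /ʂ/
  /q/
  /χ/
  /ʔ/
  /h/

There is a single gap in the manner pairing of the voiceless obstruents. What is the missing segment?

alveolar: stop —, fricative /s/.
retroflex: stop /ʈ/, fricative /ʂ/.
uvular: stop /q/, fricative /χ/.
glottal: stop /ʔ/, fricative /h/.
The alveolar row has no stop member, so the gap is the alveolar stop /t/.

/t/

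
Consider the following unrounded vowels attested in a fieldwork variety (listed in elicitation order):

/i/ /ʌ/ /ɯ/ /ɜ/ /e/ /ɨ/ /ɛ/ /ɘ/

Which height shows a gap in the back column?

high: front /i/, central /ɨ/, back /ɯ/.
high-mid: front /e/, central /ɘ/, back —.
low-mid: front /ɛ/, central /ɜ/, back /ʌ/.
Every height has a back member except high-mid, where /ɤ/ would be expected.

high-mid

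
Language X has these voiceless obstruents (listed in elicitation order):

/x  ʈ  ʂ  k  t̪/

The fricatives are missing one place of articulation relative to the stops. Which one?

dental

Stop: /t̪/ (dental), /ʈ/ (retroflex), /k/ (velar).
Fricative: /ʂ/ (retroflex), /x/ (velar).
Every place of articulation has a fricative member except dental, where /θ/ would be expected.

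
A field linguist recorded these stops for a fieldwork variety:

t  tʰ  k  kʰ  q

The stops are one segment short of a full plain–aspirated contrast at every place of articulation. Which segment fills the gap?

Plain: /t/ (alveolar), /k/ (velar), /q/ (uvular).
Aspirated: /tʰ/ (alveolar), /kʰ/ (velar).
The uvular row has no aspirated member, so the gap is the aspirated uvular stop /qʰ/.

/qʰ/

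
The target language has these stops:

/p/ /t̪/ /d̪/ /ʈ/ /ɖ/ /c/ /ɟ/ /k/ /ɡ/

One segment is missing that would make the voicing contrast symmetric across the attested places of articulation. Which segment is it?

Voiceless: /p/ (bilabial), /t̪/ (dental), /ʈ/ (retroflex), /c/ (palatal), /k/ (velar).
Voiced: /d̪/ (dental), /ɖ/ (retroflex), /ɟ/ (palatal), /ɡ/ (velar).
The bilabial row has no voiced member, so the gap is the voiced bilabial stop /b/.

/b/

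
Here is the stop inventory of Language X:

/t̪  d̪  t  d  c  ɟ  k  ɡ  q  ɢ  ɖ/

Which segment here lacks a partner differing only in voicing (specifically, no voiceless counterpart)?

Dental: /t̪/ ~ /d̪/
Alveolar: /t/ ~ /d/
Palatal: /c/ ~ /ɟ/
Velar: /k/ ~ /ɡ/
Uvular: /q/ ~ /ɢ/
Retroflex: only /ɖ/ (voiced); no voiceless partner.
So /ɖ/ is the unpaired segment.

/ɖ/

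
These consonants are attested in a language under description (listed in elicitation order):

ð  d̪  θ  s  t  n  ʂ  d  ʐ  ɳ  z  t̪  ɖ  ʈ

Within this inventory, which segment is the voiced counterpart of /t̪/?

/d̪/

/t̪/ is a voiceless dental stop.
The voiced counterpart is a voiced dental stop — in this inventory, /d̪/.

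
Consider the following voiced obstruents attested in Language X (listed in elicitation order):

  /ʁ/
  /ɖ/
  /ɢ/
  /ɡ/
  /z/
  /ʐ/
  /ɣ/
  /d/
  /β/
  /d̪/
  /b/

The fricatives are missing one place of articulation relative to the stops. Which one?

place of articulation  stop      fricative
bilabial          b         β       
dental            d̪        —       
alveolar          d         z       
retroflex         ɖ         ʐ       
velar             ɡ         ɣ       
uvular            ɢ         ʁ       
Every place of articulation has a fricative member except dental, where /ð/ would be expected.

dental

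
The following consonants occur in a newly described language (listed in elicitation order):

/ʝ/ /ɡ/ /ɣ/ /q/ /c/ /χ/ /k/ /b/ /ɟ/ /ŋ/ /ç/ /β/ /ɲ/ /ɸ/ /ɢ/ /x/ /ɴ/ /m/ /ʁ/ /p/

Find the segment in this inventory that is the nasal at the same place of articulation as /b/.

/b/ is a voiced bilabial stop.
The nasal at the same place is a bilabial nasal — in this inventory, /m/.

/m/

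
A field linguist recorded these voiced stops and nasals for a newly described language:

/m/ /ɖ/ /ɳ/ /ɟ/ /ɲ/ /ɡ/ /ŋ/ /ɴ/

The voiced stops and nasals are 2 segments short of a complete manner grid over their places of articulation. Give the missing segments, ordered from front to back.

Oral stop: /ɖ/ (retroflex), /ɟ/ (palatal), /ɡ/ (velar).
Nasal: /m/ (bilabial), /ɳ/ (retroflex), /ɲ/ (palatal), /ŋ/ (velar), /ɴ/ (uvular).
Gaps, from front to back: bilabial lacks oral stop (/b/); uvular lacks oral stop (/ɢ/).

/b/, /ɢ/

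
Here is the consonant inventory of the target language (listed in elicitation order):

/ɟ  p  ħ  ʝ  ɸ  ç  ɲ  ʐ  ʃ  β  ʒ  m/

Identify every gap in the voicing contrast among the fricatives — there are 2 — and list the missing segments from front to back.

/ʂ/, /ʕ/

bilabial: voiceless /ɸ/, voiced /β/.
postalveolar: voiceless /ʃ/, voiced /ʒ/.
retroflex: voiceless —, voiced /ʐ/.
palatal: voiceless /ç/, voiced /ʝ/.
pharyngeal: voiceless /ħ/, voiced —.
Gaps, from front to back: retroflex lacks voiceless (/ʂ/); pharyngeal lacks voiced (/ʕ/).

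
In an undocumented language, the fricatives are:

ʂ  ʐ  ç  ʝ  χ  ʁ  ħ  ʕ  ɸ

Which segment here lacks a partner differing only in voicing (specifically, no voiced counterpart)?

Retroflex: /ʂ/ ~ /ʐ/
Palatal: /ç/ ~ /ʝ/
Uvular: /χ/ ~ /ʁ/
Pharyngeal: /ħ/ ~ /ʕ/
Bilabial: only /ɸ/ (voiceless); no voiced partner.
So /ɸ/ is the unpaired segment.

/ɸ/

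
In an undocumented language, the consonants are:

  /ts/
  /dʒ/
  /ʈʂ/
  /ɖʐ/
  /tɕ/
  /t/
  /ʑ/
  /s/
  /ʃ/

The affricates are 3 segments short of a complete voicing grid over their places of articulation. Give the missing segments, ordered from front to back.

/dz/, /tʃ/, /dʑ/

alveolar: voiceless /ts/, voiced —.
postalveolar: voiceless —, voiced /dʒ/.
retroflex: voiceless /ʈʂ/, voiced /ɖʐ/.
alveolo-palatal: voiceless /tɕ/, voiced —.
Gaps, from front to back: alveolar lacks voiced (/dz/); postalveolar lacks voiceless (/tʃ/); alveolo-palatal lacks voiced (/dʑ/).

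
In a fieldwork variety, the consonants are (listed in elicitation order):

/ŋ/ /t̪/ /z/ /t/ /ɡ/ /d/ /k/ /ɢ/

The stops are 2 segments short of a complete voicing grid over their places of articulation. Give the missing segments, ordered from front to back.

Voiceless: /t̪/ (dental), /t/ (alveolar), /k/ (velar).
Voiced: /d/ (alveolar), /ɡ/ (velar), /ɢ/ (uvular).
Gaps, from front to back: dental lacks voiced (/d̪/); uvular lacks voiceless (/q/).

/d̪/, /q/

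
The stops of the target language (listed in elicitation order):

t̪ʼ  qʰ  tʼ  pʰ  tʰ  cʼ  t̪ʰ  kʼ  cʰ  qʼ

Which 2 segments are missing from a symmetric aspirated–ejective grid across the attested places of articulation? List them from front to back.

/pʼ/, /kʰ/

place of articulation  aspirated  ejective
bilabial          pʰ        —       
dental            t̪ʰ       t̪ʼ     
alveolar          tʰ        tʼ      
palatal           cʰ        cʼ      
velar             —         kʼ      
uvular            qʰ        qʼ      
Gaps, from front to back: bilabial lacks ejective (/pʼ/); velar lacks aspirated (/kʰ/).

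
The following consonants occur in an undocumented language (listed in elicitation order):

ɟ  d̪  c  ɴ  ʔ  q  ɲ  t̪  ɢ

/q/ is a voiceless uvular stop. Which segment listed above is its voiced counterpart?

/ɢ/

The voiced counterpart is a voiced uvular stop — in this inventory, /ɢ/.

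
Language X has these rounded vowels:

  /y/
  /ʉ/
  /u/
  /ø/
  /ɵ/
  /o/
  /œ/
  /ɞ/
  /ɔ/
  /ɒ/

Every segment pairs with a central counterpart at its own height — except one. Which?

High: /y/ ~ /ʉ/ ~ /u/
High-mid: /ø/ ~ /ɵ/ ~ /o/
Low-mid: /œ/ ~ /ɞ/ ~ /ɔ/
Low: only /ɒ/ (back); no central partner.
So /ɒ/ is the unpaired segment.

/ɒ/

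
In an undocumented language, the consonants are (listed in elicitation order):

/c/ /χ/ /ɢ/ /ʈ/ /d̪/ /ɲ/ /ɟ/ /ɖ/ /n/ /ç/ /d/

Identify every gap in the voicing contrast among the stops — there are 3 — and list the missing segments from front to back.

/t̪/, /t/, /q/

dental: voiceless —, voiced /d̪/.
alveolar: voiceless —, voiced /d/.
retroflex: voiceless /ʈ/, voiced /ɖ/.
palatal: voiceless /c/, voiced /ɟ/.
uvular: voiceless —, voiced /ɢ/.
Gaps, from front to back: dental lacks voiceless (/t̪/); alveolar lacks voiceless (/t/); uvular lacks voiceless (/q/).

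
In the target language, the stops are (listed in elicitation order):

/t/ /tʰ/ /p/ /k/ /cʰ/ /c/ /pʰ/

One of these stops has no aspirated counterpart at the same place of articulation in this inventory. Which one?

/k/

Bilabial: /p/ ~ /pʰ/
Alveolar: /t/ ~ /tʰ/
Palatal: /c/ ~ /cʰ/
Velar: only /k/ (plain); no aspirated partner.
So /k/ is the unpaired segment.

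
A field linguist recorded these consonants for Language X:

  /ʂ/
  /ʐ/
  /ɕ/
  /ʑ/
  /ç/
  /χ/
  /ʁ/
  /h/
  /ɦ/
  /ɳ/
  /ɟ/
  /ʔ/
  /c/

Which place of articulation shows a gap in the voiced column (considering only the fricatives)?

palatal

Voiceless: /ʂ/ (retroflex), /ɕ/ (alveolo-palatal), /ç/ (palatal), /χ/ (uvular), /h/ (glottal).
Voiced: /ʐ/ (retroflex), /ʑ/ (alveolo-palatal), /ʁ/ (uvular), /ɦ/ (glottal).
Every place of articulation has a voiced member except palatal, where /ʝ/ would be expected.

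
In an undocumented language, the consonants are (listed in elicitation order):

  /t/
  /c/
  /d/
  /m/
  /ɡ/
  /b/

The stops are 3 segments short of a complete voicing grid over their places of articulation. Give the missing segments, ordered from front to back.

Voiceless: /t/ (alveolar), /c/ (palatal).
Voiced: /b/ (bilabial), /d/ (alveolar), /ɡ/ (velar).
Gaps, from front to back: bilabial lacks voiceless (/p/); palatal lacks voiced (/ɟ/); velar lacks voiceless (/k/).

/p/, /ɟ/, /k/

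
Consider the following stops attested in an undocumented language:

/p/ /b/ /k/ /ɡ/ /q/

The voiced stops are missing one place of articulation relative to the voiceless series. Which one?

uvular

place of articulation  voiceless  voiced  
bilabial          p         b       
velar             k         ɡ       
uvular            q         —       
Every place of articulation has a voiced member except uvular, where /ɢ/ would be expected.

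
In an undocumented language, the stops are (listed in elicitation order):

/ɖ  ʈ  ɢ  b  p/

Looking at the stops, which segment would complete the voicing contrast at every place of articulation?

/q/

place of articulation  voiceless  voiced  
bilabial          p         b       
retroflex         ʈ         ɖ       
uvular            —         ɢ       
The uvular row has no voiceless member, so the gap is the voiceless uvular stop /q/.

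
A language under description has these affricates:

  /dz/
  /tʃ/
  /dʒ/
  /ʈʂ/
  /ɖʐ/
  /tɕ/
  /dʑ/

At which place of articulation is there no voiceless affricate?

alveolar

alveolar: voiceless —, voiced /dz/.
postalveolar: voiceless /tʃ/, voiced /dʒ/.
retroflex: voiceless /ʈʂ/, voiced /ɖʐ/.
alveolo-palatal: voiceless /tɕ/, voiced /dʑ/.
Every place of articulation has a voiceless member except alveolar, where /ts/ would be expected.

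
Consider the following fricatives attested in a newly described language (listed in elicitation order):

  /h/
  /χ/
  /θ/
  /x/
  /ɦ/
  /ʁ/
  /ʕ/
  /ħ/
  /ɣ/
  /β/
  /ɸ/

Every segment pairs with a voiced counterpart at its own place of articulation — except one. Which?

/θ/

Bilabial: /ɸ/ ~ /β/
Velar: /x/ ~ /ɣ/
Uvular: /χ/ ~ /ʁ/
Pharyngeal: /ħ/ ~ /ʕ/
Glottal: /h/ ~ /ɦ/
Dental: only /θ/ (voiceless); no voiced partner.
So /θ/ is the unpaired segment.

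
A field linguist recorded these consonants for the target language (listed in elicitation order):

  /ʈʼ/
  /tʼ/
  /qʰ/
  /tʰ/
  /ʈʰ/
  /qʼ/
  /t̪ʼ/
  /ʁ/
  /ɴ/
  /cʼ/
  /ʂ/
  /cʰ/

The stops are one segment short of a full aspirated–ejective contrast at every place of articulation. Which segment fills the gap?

Aspirated: /tʰ/ (alveolar), /ʈʰ/ (retroflex), /cʰ/ (palatal), /qʰ/ (uvular).
Ejective: /t̪ʼ/ (dental), /tʼ/ (alveolar), /ʈʼ/ (retroflex), /cʼ/ (palatal), /qʼ/ (uvular).
The dental row has no aspirated member, so the gap is the aspirated dental stop /t̪ʰ/.

/t̪ʰ/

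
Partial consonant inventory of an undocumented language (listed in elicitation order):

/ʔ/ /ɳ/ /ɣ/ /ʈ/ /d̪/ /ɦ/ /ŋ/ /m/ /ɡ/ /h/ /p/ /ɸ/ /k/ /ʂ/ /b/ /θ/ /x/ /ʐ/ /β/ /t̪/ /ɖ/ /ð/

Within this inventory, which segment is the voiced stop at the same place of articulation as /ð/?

/d̪/

/ð/ is a voiced dental fricative.
The voiced stop at the same place is a voiced dental stop — in this inventory, /d̪/.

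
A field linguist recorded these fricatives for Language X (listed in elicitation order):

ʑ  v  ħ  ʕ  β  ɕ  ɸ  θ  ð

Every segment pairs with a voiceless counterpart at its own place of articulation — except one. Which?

Bilabial: /ɸ/ ~ /β/
Dental: /θ/ ~ /ð/
Alveolo-palatal: /ɕ/ ~ /ʑ/
Pharyngeal: /ħ/ ~ /ʕ/
Labiodental: only /v/ (voiced); no voiceless partner.
So /v/ is the unpaired segment.

/v/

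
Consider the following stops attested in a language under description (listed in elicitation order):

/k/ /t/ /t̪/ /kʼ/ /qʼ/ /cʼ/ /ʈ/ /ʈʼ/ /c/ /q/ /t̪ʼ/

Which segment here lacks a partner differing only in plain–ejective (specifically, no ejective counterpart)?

Dental: /t̪/ ~ /t̪ʼ/
Retroflex: /ʈ/ ~ /ʈʼ/
Palatal: /c/ ~ /cʼ/
Velar: /k/ ~ /kʼ/
Uvular: /q/ ~ /qʼ/
Alveolar: only /t/ (plain); no ejective partner.
So /t/ is the unpaired segment.

/t/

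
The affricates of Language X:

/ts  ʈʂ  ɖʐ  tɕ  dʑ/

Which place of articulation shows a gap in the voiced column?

Voiceless: /ts/ (alveolar), /ʈʂ/ (retroflex), /tɕ/ (alveolo-palatal).
Voiced: /ɖʐ/ (retroflex), /dʑ/ (alveolo-palatal).
Every place of articulation has a voiced member except alveolar, where /dz/ would be expected.

alveolar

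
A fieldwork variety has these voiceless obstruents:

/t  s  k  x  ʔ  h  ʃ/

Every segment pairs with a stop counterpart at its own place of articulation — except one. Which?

/ʃ/

Alveolar: /t/ ~ /s/
Velar: /k/ ~ /x/
Glottal: /ʔ/ ~ /h/
Postalveolar: only /ʃ/ (fricative); no stop partner.
So /ʃ/ is the unpaired segment.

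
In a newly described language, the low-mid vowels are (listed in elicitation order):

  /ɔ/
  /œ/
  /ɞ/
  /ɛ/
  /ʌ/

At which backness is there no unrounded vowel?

central

front: unrounded /ɛ/, rounded /œ/.
central: unrounded —, rounded /ɞ/.
back: unrounded /ʌ/, rounded /ɔ/.
Every backness has an unrounded member except central, where /ɜ/ would be expected.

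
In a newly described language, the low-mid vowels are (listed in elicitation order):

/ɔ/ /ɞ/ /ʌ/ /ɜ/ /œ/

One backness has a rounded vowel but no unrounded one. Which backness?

front: unrounded —, rounded /œ/.
central: unrounded /ɜ/, rounded /ɞ/.
back: unrounded /ʌ/, rounded /ɔ/.
Every backness has an unrounded member except front, where /ɛ/ would be expected.

front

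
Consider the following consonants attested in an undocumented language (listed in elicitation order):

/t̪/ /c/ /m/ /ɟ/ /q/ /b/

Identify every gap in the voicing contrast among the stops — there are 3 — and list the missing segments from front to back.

bilabial: voiceless —, voiced /b/.
dental: voiceless /t̪/, voiced —.
palatal: voiceless /c/, voiced /ɟ/.
uvular: voiceless /q/, voiced —.
Gaps, from front to back: bilabial lacks voiceless (/p/); dental lacks voiced (/d̪/); uvular lacks voiced (/ɢ/).

/p/, /d̪/, /ɢ/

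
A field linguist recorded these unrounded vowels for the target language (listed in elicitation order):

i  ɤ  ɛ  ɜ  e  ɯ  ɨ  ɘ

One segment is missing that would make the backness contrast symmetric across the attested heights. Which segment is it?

height            front     central   back    
high              i         ɨ         ɯ       
high-mid          e         ɘ         ɤ       
low-mid           ɛ         ɜ         —       
The low-mid row has no back member, so the gap is the low-mid back unrounded vowel /ʌ/.

/ʌ/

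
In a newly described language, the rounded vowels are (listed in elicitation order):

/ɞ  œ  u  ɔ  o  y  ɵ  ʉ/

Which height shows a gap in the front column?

high-mid

Front: /y/ (high), /œ/ (low-mid).
Central: /ʉ/ (high), /ɵ/ (high-mid), /ɞ/ (low-mid).
Back: /u/ (high), /o/ (high-mid), /ɔ/ (low-mid).
Every height has a front member except high-mid, where /ø/ would be expected.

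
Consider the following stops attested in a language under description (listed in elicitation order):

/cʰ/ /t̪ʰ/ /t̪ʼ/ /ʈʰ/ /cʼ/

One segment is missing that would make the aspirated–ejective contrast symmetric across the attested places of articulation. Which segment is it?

/ʈʼ/

Aspirated: /t̪ʰ/ (dental), /ʈʰ/ (retroflex), /cʰ/ (palatal).
Ejective: /t̪ʼ/ (dental), /cʼ/ (palatal).
The retroflex row has no ejective member, so the gap is the ejective retroflex stop /ʈʼ/.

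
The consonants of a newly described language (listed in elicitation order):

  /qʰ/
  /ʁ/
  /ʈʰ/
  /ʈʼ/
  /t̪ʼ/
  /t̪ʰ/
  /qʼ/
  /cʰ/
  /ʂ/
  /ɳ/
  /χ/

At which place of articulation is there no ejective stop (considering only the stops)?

palatal

Aspirated: /t̪ʰ/ (dental), /ʈʰ/ (retroflex), /cʰ/ (palatal), /qʰ/ (uvular).
Ejective: /t̪ʼ/ (dental), /ʈʼ/ (retroflex), /qʼ/ (uvular).
Every place of articulation has an ejective member except palatal, where /cʼ/ would be expected.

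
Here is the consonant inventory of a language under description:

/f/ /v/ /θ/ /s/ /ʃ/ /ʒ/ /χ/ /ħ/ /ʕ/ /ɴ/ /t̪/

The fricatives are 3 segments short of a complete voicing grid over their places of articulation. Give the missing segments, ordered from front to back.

Voiceless: /f/ (labiodental), /θ/ (dental), /s/ (alveolar), /ʃ/ (postalveolar), /χ/ (uvular), /ħ/ (pharyngeal).
Voiced: /v/ (labiodental), /ʒ/ (postalveolar), /ʕ/ (pharyngeal).
Gaps, from front to back: dental lacks voiced (/ð/); alveolar lacks voiced (/z/); uvular lacks voiced (/ʁ/).

/ð/, /z/, /ʁ/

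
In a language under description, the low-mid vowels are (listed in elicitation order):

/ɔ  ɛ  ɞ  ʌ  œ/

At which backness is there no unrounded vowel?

central

backness          unrounded  rounded 
front             ɛ         œ       
central           —         ɞ       
back              ʌ         ɔ       
Every backness has an unrounded member except central, where /ɜ/ would be expected.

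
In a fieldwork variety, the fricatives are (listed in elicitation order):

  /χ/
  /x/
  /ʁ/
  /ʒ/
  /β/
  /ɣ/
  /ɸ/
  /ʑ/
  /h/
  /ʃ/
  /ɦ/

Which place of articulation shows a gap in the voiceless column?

Voiceless: /ɸ/ (bilabial), /ʃ/ (postalveolar), /x/ (velar), /χ/ (uvular), /h/ (glottal).
Voiced: /β/ (bilabial), /ʒ/ (postalveolar), /ʑ/ (alveolo-palatal), /ɣ/ (velar), /ʁ/ (uvular), /ɦ/ (glottal).
Every place of articulation has a voiceless member except alveolo-palatal, where /ɕ/ would be expected.

alveolo-palatal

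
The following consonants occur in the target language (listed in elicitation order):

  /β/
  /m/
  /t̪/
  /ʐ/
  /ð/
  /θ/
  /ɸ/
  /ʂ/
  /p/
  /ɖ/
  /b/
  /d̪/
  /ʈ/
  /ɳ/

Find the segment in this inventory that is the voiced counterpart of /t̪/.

/d̪/

/t̪/ is a voiceless dental stop.
The voiced counterpart is a voiced dental stop — in this inventory, /d̪/.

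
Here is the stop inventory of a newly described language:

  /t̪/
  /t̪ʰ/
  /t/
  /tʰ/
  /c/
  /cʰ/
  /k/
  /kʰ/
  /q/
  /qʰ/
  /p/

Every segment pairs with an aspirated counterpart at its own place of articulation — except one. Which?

/p/

Dental: /t̪/ ~ /t̪ʰ/
Alveolar: /t/ ~ /tʰ/
Palatal: /c/ ~ /cʰ/
Velar: /k/ ~ /kʰ/
Uvular: /q/ ~ /qʰ/
Bilabial: only /p/ (plain); no aspirated partner.
So /p/ is the unpaired segment.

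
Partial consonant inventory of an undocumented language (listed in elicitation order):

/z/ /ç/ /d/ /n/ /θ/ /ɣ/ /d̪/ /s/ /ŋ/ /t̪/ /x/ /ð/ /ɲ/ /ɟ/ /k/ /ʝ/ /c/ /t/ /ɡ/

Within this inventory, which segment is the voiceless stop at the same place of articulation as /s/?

/t/

/s/ is a voiceless alveolar fricative.
The voiceless stop at the same place is a voiceless alveolar stop — in this inventory, /t/.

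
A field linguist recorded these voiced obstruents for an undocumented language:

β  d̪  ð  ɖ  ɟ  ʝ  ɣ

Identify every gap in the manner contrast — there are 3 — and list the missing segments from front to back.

/b/, /ʐ/, /ɡ/

Stop: /d̪/ (dental), /ɖ/ (retroflex), /ɟ/ (palatal).
Fricative: /β/ (bilabial), /ð/ (dental), /ʝ/ (palatal), /ɣ/ (velar).
Gaps, from front to back: bilabial lacks stop (/b/); retroflex lacks fricative (/ʐ/); velar lacks stop (/ɡ/).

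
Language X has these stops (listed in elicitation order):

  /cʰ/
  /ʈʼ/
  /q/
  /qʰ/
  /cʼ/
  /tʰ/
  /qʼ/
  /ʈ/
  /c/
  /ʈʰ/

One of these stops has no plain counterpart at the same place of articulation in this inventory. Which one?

Retroflex: /ʈ/ ~ /ʈʰ/ ~ /ʈʼ/
Palatal: /c/ ~ /cʰ/ ~ /cʼ/
Uvular: /q/ ~ /qʰ/ ~ /qʼ/
Alveolar: only /tʰ/ (aspirated); no plain partner.
So /tʰ/ is the unpaired segment.

/tʰ/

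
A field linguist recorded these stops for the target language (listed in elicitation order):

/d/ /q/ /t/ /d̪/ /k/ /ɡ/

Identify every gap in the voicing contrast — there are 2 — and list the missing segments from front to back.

/t̪/, /ɢ/

place of articulation  voiceless  voiced  
dental            —         d̪      
alveolar          t         d       
velar             k         ɡ       
uvular            q         —       
Gaps, from front to back: dental lacks voiceless (/t̪/); uvular lacks voiced (/ɢ/).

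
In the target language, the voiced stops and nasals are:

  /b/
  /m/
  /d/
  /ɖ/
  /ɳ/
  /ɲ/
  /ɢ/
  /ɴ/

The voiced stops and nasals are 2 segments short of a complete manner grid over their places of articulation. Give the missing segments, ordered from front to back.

/n/, /ɟ/

Oral stop: /b/ (bilabial), /d/ (alveolar), /ɖ/ (retroflex), /ɢ/ (uvular).
Nasal: /m/ (bilabial), /ɳ/ (retroflex), /ɲ/ (palatal), /ɴ/ (uvular).
Gaps, from front to back: alveolar lacks nasal (/n/); palatal lacks oral stop (/ɟ/).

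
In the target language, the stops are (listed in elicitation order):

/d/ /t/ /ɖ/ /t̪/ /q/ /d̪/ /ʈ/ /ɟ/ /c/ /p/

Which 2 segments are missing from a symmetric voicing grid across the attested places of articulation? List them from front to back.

bilabial: voiceless /p/, voiced —.
dental: voiceless /t̪/, voiced /d̪/.
alveolar: voiceless /t/, voiced /d/.
retroflex: voiceless /ʈ/, voiced /ɖ/.
palatal: voiceless /c/, voiced /ɟ/.
uvular: voiceless /q/, voiced —.
Gaps, from front to back: bilabial lacks voiced (/b/); uvular lacks voiced (/ɢ/).

/b/, /ɢ/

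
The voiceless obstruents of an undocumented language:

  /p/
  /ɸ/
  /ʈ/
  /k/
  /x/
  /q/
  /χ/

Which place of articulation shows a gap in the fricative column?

bilabial: stop /p/, fricative /ɸ/.
retroflex: stop /ʈ/, fricative —.
velar: stop /k/, fricative /x/.
uvular: stop /q/, fricative /χ/.
Every place of articulation has a fricative member except retroflex, where /ʂ/ would be expected.

retroflex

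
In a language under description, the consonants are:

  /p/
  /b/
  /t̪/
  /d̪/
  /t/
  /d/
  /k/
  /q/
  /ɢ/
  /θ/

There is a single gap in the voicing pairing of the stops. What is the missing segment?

/ɡ/

place of articulation  voiceless  voiced  
bilabial          p         b       
dental            t̪        d̪      
alveolar          t         d       
velar             k         —       
uvular            q         ɢ       
The velar row has no voiced member, so the gap is the voiced velar stop /ɡ/.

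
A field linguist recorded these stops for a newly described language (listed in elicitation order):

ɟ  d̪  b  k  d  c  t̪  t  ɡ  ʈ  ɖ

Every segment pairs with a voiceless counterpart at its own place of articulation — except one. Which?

/b/

Dental: /t̪/ ~ /d̪/
Alveolar: /t/ ~ /d/
Retroflex: /ʈ/ ~ /ɖ/
Palatal: /c/ ~ /ɟ/
Velar: /k/ ~ /ɡ/
Bilabial: only /b/ (voiced); no voiceless partner.
So /b/ is the unpaired segment.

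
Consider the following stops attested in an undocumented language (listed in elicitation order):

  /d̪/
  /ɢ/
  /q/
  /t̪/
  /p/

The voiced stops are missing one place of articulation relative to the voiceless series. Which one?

bilabial

place of articulation  voiceless  voiced  
bilabial          p         —       
dental            t̪        d̪      
uvular            q         ɢ       
Every place of articulation has a voiced member except bilabial, where /b/ would be expected.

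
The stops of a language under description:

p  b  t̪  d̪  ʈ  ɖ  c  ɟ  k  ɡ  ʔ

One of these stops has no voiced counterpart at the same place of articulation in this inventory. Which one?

Bilabial: /p/ ~ /b/
Dental: /t̪/ ~ /d̪/
Retroflex: /ʈ/ ~ /ɖ/
Palatal: /c/ ~ /ɟ/
Velar: /k/ ~ /ɡ/
Glottal: only /ʔ/ (voiceless); no voiced partner.
So /ʔ/ is the unpaired segment.

/ʔ/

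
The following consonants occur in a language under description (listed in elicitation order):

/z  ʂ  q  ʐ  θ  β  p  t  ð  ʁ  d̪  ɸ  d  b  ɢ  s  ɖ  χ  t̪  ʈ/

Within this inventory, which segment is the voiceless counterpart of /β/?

/ɸ/

/β/ is a voiced bilabial fricative.
The voiceless counterpart is a voiceless bilabial fricative — in this inventory, /ɸ/.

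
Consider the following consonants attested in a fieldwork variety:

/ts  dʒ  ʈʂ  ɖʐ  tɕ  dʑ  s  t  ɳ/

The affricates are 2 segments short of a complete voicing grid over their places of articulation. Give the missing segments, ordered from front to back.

/dz/, /tʃ/

Voiceless: /ts/ (alveolar), /ʈʂ/ (retroflex), /tɕ/ (alveolo-palatal).
Voiced: /dʒ/ (postalveolar), /ɖʐ/ (retroflex), /dʑ/ (alveolo-palatal).
Gaps, from front to back: alveolar lacks voiced (/dz/); postalveolar lacks voiceless (/tʃ/).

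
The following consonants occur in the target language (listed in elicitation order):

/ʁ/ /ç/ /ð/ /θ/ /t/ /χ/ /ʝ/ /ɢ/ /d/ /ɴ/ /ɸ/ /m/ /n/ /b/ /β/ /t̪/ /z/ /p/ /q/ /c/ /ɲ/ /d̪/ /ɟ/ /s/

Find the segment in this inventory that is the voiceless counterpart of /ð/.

/θ/

/ð/ is a voiced dental fricative.
The voiceless counterpart is a voiceless dental fricative — in this inventory, /θ/.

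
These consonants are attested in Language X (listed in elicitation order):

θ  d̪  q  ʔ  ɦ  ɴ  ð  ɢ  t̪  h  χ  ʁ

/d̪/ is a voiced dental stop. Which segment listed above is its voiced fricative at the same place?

The voiced fricative at the same place is a voiced dental fricative — in this inventory, /ð/.

/ð/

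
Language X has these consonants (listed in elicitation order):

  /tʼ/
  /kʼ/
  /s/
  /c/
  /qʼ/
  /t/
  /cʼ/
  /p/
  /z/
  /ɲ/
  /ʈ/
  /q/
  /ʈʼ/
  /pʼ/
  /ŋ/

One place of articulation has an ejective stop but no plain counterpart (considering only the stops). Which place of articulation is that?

velar

Plain: /p/ (bilabial), /t/ (alveolar), /ʈ/ (retroflex), /c/ (palatal), /q/ (uvular).
Ejective: /pʼ/ (bilabial), /tʼ/ (alveolar), /ʈʼ/ (retroflex), /cʼ/ (palatal), /kʼ/ (velar), /qʼ/ (uvular).
Every place of articulation has a plain member except velar, where /k/ would be expected.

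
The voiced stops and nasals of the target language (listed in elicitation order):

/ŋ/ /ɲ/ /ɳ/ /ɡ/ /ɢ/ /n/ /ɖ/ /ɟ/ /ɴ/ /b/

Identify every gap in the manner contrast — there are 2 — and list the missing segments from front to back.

/m/, /d/

bilabial: oral stop /b/, nasal —.
alveolar: oral stop —, nasal /n/.
retroflex: oral stop /ɖ/, nasal /ɳ/.
palatal: oral stop /ɟ/, nasal /ɲ/.
velar: oral stop /ɡ/, nasal /ŋ/.
uvular: oral stop /ɢ/, nasal /ɴ/.
Gaps, from front to back: bilabial lacks nasal (/m/); alveolar lacks oral stop (/d/).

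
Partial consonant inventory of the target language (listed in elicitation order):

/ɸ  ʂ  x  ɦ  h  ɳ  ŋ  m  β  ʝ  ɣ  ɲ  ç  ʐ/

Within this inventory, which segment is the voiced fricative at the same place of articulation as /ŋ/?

/ɣ/

/ŋ/ is a velar nasal.
The voiced fricative at the same place is a voiced velar fricative — in this inventory, /ɣ/.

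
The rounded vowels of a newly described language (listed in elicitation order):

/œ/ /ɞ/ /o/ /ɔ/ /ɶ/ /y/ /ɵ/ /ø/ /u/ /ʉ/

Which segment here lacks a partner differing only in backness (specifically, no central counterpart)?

High: /y/ ~ /ʉ/ ~ /u/
High-mid: /ø/ ~ /ɵ/ ~ /o/
Low-mid: /œ/ ~ /ɞ/ ~ /ɔ/
Low: only /ɶ/ (front); no central partner.
So /ɶ/ is the unpaired segment.

/ɶ/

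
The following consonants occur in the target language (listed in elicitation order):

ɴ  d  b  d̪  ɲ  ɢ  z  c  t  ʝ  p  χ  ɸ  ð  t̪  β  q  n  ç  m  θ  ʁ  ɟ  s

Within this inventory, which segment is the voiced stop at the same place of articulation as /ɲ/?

/ɟ/

/ɲ/ is a palatal nasal.
The voiced stop at the same place is a voiced palatal stop — in this inventory, /ɟ/.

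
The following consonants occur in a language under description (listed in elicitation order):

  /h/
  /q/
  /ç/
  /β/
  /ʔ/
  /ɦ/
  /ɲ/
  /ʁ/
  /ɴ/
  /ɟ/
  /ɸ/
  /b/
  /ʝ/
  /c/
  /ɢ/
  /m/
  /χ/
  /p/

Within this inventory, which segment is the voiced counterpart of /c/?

/c/ is a voiceless palatal stop.
The voiced counterpart is a voiced palatal stop — in this inventory, /ɟ/.

/ɟ/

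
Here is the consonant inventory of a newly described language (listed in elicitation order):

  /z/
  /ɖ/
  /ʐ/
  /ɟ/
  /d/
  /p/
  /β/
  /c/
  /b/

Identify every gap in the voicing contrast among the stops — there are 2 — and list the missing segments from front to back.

Voiceless: /p/ (bilabial), /c/ (palatal).
Voiced: /b/ (bilabial), /d/ (alveolar), /ɖ/ (retroflex), /ɟ/ (palatal).
Gaps, from front to back: alveolar lacks voiceless (/t/); retroflex lacks voiceless (/ʈ/).

/t/, /ʈ/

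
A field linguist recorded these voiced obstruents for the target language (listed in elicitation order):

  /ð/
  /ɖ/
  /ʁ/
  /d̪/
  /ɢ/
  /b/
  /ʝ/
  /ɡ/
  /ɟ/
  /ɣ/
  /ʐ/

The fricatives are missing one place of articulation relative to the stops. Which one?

bilabial

Stop: /b/ (bilabial), /d̪/ (dental), /ɖ/ (retroflex), /ɟ/ (palatal), /ɡ/ (velar), /ɢ/ (uvular).
Fricative: /ð/ (dental), /ʐ/ (retroflex), /ʝ/ (palatal), /ɣ/ (velar), /ʁ/ (uvular).
Every place of articulation has a fricative member except bilabial, where /β/ would be expected.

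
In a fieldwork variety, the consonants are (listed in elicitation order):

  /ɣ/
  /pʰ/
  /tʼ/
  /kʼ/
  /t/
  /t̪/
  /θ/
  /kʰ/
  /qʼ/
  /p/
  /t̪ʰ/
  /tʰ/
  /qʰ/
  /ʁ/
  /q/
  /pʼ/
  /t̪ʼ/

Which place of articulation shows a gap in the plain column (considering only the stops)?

place of articulation  plain     aspirated  ejective
bilabial          p         pʰ        pʼ      
dental            t̪        t̪ʰ       t̪ʼ     
alveolar          t         tʰ        tʼ      
velar             —         kʰ        kʼ      
uvular            q         qʰ        qʼ      
Every place of articulation has a plain member except velar, where /k/ would be expected.

velar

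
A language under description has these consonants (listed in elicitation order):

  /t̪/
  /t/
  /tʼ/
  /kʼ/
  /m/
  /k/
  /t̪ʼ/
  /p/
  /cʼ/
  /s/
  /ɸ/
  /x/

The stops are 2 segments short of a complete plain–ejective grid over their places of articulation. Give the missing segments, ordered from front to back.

Plain: /p/ (bilabial), /t̪/ (dental), /t/ (alveolar), /k/ (velar).
Ejective: /t̪ʼ/ (dental), /tʼ/ (alveolar), /cʼ/ (palatal), /kʼ/ (velar).
Gaps, from front to back: bilabial lacks ejective (/pʼ/); palatal lacks plain (/c/).

/pʼ/, /c/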